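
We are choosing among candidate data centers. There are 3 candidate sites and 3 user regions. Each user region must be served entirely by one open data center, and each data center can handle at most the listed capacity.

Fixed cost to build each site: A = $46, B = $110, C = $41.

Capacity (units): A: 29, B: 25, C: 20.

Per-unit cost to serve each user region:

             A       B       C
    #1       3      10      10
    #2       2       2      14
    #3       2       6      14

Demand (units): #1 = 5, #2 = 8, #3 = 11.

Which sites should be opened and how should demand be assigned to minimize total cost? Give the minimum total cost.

Minimum total cost: 99

Open {A}: #1→A 3·5=15, #2→A 2·8=16, #3→A 2·11=22.
Loads: A carries 24/29. Service 53; fixed 46; total 99.
Next best feasible plan costs 140.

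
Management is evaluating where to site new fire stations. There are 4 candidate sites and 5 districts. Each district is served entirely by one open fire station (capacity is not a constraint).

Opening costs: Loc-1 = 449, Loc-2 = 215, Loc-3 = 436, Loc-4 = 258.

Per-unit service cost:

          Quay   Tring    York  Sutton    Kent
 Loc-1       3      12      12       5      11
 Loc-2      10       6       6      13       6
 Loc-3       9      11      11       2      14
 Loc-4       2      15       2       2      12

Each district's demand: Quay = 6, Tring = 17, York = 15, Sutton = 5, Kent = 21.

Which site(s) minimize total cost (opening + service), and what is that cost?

For any fixed open set, each district goes to its cheapest open site; total = fixed + service.
{Loc-2}: Quay→Loc-2 10·6=60, Tring→Loc-2 6·17=102, York→Loc-2 6·15=90, Sutton→Loc-2 13·5=65, Kent→Loc-2 6·21=126. Service 443; fixed 215; total 658.
{Loc-2, Loc-4}: Quay→Loc-4 2·6=12, Tring→Loc-2 6·17=102, York→Loc-4 2·15=30, Sutton→Loc-4 2·5=10, Kent→Loc-2 6·21=126. Service 280; fixed 473; total 753.
{Loc-4}: service 559 + fixed 258 = 817
{Loc-1, Loc-2, Loc-3, Loc-4}: Quay→Loc-4 2·6=12, Tring→Loc-2 6·17=102, York→Loc-4 2·15=30, Sutton→Loc-3 2·5=10, Kent→Loc-2 6·21=126. Service 280; fixed 1358; total 1638.
No other subset beats 658.

Open Loc-2 only; minimum total cost 658.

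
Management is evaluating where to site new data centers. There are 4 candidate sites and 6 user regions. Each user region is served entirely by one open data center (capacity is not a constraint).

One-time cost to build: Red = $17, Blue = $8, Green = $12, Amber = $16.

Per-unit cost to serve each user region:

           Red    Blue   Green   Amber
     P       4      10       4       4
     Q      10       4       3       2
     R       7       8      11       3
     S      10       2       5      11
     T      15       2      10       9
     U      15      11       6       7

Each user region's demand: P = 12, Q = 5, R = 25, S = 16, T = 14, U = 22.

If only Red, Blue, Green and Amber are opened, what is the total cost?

Each user region is assigned to its cheapest site among the open ones.
{Red, Blue, Green, Amber}: P→Red 4·12=48, Q→Amber 2·5=10, R→Amber 3·25=75, S→Blue 2·16=32, T→Blue 2·14=28, U→Green 6·22=132. Service 325; fixed 53; total 378.

Total cost: 378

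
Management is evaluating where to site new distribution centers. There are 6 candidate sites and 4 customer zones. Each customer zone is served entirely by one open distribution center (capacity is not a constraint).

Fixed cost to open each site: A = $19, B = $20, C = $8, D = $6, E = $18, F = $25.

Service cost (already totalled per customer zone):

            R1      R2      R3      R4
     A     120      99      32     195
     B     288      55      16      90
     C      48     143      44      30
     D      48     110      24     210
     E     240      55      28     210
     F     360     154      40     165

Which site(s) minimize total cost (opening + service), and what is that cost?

For any fixed open set, each customer zone goes to its cheapest open site; total = fixed + service.
{B, C}: R1→C 48, R2→B 55, R3→B 16, R4→C 30. Service 149; fixed 28; total 177.
{B, C, D}: service 149 + fixed 34 = 183
{C, E}: service 161 + fixed 26 = 187
{A, B, C, D, E, F}: service 149 + fixed 96 = 245
No other subset beats 177.

Open B and C; minimum total cost 177.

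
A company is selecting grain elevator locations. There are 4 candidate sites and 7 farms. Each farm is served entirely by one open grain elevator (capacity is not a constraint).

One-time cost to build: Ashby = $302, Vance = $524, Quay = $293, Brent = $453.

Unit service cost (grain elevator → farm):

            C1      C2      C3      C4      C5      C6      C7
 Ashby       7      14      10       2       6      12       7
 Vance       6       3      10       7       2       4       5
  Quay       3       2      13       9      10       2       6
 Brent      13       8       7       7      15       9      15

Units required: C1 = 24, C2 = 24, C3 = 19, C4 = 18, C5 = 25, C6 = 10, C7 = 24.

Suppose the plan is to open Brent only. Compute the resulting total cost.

Total cost: 2041

Each farm is assigned to its cheapest site among the open ones.
{Brent}: C1→Brent 13·24=312, C2→Brent 8·24=192, C3→Brent 7·19=133, C4→Brent 7·18=126, C5→Brent 15·25=375, C6→Brent 9·10=90, C7→Brent 15·24=360. Service 1588; fixed 453; total 2041.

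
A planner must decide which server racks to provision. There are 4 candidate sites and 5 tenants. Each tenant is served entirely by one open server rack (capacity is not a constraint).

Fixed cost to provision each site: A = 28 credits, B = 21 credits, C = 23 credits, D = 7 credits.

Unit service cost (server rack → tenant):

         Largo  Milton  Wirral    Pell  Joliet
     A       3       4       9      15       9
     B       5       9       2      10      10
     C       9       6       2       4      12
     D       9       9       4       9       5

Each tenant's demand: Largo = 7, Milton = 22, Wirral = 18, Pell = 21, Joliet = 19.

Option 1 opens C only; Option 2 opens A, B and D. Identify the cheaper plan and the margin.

Option 2 is cheaper by 81.

Option 1: {C}: Largo→C 9·7=63, Milton→C 6·22=132, Wirral→C 2·18=36, Pell→C 4·21=84, Joliet→C 12·19=228. Service 543; fixed 23; total 566.
Option 2: {A, B, D}: Largo→A 3·7=21, Milton→A 4·22=88, Wirral→B 2·18=36, Pell→D 9·21=189, Joliet→D 5·19=95. Service 429; fixed 56; total 485.
Difference: |566 − 485| = 81.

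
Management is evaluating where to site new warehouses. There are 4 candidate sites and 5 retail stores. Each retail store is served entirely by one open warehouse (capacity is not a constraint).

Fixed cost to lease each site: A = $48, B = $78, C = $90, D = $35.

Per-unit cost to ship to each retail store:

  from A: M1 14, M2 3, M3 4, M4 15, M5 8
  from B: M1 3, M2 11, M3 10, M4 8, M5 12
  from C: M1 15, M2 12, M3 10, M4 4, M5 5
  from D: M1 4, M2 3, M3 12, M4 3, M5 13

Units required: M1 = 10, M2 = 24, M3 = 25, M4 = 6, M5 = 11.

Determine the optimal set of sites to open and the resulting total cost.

Open A and D; minimum total cost 401.

For any fixed open set, each retail store goes to its cheapest open site; total = fixed + service.
{A, D}: M1→D 4·10=40, M2→A 3·24=72, M3→A 4·25=100, M4→D 3·6=18, M5→A 8·11=88. Service 318; fixed 83; total 401.
{A, C, D}: service 285 + fixed 173 = 458
{A, B}: M1→B 3·10=30, M2→A 3·24=72, M3→A 4·25=100, M4→B 8·6=48, M5→A 8·11=88. Service 338; fixed 126; total 464.
{A, B, C, D}: M1→B 3·10=30, M2→A 3·24=72, M3→A 4·25=100, M4→D 3·6=18, M5→C 5·11=55. Service 275; fixed 251; total 526.
No other subset beats 401.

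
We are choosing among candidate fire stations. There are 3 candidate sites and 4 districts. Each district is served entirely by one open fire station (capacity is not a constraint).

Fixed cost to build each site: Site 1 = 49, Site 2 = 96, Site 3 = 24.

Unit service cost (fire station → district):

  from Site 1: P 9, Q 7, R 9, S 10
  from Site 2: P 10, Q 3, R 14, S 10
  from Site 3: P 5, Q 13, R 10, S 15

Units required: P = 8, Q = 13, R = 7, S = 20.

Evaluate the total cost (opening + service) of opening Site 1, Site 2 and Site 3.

Each district is assigned to its cheapest site among the open ones.
{Site 1, Site 2, Site 3}: P→Site 3 5·8=40, Q→Site 2 3·13=39, R→Site 1 9·7=63, S→Site 1 10·20=200. Service 342; fixed 169; total 511.

Total cost: 511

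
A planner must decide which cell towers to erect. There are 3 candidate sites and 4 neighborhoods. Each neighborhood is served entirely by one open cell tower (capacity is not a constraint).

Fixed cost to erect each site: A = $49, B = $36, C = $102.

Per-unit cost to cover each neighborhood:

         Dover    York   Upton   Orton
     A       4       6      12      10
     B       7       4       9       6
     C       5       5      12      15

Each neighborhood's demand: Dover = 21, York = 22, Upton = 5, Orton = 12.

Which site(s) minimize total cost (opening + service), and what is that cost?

For any fixed open set, each neighborhood goes to its cheapest open site; total = fixed + service.
{A, B}: Dover→A 4·21=84, York→B 4·22=88, Upton→B 9·5=45, Orton→B 6·12=72. Service 289; fixed 85; total 374.
{B}: service 352 + fixed 36 = 388
{A}: Dover→A 4·21=84, York→A 6·22=132, Upton→A 12·5=60, Orton→A 10·12=120. Service 396; fixed 49; total 445.
{A, B, C}: service 289 + fixed 187 = 476
(All 7 nonempty subsets were checked; A and B is lowest.)

Open A and B; minimum total cost 374.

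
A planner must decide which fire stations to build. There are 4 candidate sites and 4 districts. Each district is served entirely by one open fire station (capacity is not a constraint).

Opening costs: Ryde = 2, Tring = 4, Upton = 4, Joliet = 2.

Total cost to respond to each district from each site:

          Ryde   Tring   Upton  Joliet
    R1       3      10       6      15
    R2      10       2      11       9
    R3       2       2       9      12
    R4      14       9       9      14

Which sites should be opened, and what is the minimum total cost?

For any fixed open set, each district goes to its cheapest open site; total = fixed + service.
{Ryde, Tring}: R1→Ryde 3, R2→Tring 2, R3→Ryde 2, R4→Tring 9. Service 16; fixed 6; total 22.
{Ryde, Tring, Joliet}: R1→Ryde 3, R2→Tring 2, R3→Ryde 2, R4→Tring 9. Service 16; fixed 8; total 24.
{Ryde, Tring, Upton}: service 16 + fixed 10 = 26
{Ryde, Tring, Upton, Joliet}: service 16 + fixed 12 = 28
No other subset beats 22.

Open Ryde and Tring; minimum total cost 22.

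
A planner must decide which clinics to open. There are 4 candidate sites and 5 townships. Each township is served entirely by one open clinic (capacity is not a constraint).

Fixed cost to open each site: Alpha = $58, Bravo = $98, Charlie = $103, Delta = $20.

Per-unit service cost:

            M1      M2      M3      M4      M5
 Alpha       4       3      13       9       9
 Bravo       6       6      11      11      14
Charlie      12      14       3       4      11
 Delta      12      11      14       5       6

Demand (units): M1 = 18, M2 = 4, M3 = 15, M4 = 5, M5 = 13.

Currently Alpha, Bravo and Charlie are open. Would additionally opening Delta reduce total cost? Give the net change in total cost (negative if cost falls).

Yes — net change −19 (cost falls by 19).

Current service cost with {Alpha, Bravo, Charlie}: 266.
Adding Delta: each township re-picks its cheapest; new service cost 227, saving 39.
Extra fixed cost: 20. Net change = 20 − 39 = -19.
(Totals: 525 → 506.)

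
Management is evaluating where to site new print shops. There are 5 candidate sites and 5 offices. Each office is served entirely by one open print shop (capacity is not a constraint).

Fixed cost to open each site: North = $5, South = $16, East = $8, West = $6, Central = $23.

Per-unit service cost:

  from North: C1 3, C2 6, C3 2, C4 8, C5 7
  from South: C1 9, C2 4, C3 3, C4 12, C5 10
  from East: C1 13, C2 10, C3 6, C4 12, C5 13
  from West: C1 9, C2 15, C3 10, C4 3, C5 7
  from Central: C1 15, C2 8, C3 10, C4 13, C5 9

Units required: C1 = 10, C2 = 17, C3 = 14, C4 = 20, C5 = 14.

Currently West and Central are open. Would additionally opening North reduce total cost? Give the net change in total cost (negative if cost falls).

Yes — net change −201 (cost falls by 201).

Current service cost with {West, Central}: 524.
Adding North: each office re-picks its cheapest; new service cost 318, saving 206.
Extra fixed cost: 5. Net change = 5 − 206 = -201.
(Totals: 553 → 352.)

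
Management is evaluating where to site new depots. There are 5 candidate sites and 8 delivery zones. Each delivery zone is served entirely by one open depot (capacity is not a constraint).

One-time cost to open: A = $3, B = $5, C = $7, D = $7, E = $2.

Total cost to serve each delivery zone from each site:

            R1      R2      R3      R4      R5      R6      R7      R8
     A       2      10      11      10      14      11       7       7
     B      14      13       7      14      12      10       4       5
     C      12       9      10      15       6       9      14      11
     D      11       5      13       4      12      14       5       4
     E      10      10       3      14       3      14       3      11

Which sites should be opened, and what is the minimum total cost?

Open A, D and E; minimum total cost 47.

For any fixed open set, each delivery zone goes to its cheapest open site; total = fixed + service.
{A, D, E}: R1→A 2, R2→D 5, R3→E 3, R4→D 4, R5→E 3, R6→A 11, R7→E 3, R8→D 4. Service 35; fixed 12; total 47.
{A, B, D, E}: service 34 + fixed 17 = 51
{A, C, D, E}: service 33 + fixed 19 = 52
{A, B, C, D, E}: R1→A 2, R2→D 5, R3→E 3, R4→D 4, R5→E 3, R6→C 9, R7→E 3, R8→D 4. Service 33; fixed 24; total 57.
No other subset beats 47.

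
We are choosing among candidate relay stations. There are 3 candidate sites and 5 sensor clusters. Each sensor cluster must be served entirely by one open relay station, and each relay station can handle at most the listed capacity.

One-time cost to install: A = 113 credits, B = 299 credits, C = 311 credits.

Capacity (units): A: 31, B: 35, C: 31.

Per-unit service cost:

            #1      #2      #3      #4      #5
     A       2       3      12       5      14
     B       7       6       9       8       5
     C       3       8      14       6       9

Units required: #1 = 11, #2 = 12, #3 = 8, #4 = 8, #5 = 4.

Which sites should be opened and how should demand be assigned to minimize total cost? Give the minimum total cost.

Minimum total cost: 602

Open {A, B}: #1→A 2·11=22, #2→A 3·12=36, #3→B 9·8=72, #4→A 5·8=40, #5→B 5·4=20.
Loads: A carries 31/31, B carries 12/35. Service 190; fixed 412; total 602.
Next best feasible plan costs 626.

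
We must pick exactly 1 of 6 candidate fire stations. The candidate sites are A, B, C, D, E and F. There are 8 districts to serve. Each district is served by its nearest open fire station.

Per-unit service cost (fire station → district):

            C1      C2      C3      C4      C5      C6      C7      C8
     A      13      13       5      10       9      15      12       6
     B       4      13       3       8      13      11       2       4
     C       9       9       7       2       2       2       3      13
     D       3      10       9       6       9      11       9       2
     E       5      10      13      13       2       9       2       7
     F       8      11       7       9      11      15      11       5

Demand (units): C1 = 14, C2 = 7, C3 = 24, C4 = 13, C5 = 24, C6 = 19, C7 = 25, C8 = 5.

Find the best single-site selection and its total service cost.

With exactly 1 open, each district uses its cheapest among the chosen.
{C}: C1→C 9·14=126, C2→C 9·7=63, C3→C 7·24=168, C4→C 2·13=26, C5→C 2·24=48, C6→C 2·19=38, C7→C 3·25=75, C8→C 13·5=65. Service cost 609.
{B}: service cost 914
{E}: service cost 925
Among all 6 size-1 choices, {C} is lowest.

Choose C only; total service cost 609.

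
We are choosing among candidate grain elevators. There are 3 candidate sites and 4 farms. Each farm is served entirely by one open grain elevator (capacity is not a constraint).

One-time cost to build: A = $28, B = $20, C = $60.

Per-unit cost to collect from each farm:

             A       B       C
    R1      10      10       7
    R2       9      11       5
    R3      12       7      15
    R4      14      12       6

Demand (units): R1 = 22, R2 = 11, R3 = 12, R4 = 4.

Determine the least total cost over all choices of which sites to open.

Minimum total cost: 397

For any fixed open set, each farm goes to its cheapest open site; total = fixed + service.
{B, C}: R1→C 7·22=154, R2→C 5·11=55, R3→B 7·12=84, R4→C 6·4=24. Service 317; fixed 80; total 397.
{A, B, C}: R1→C 7·22=154, R2→C 5·11=55, R3→B 7·12=84, R4→C 6·4=24. Service 317; fixed 108; total 425.
{A, C}: service 377 + fixed 88 = 465
{B}: service 473 + fixed 20 = 493
No other subset beats 397.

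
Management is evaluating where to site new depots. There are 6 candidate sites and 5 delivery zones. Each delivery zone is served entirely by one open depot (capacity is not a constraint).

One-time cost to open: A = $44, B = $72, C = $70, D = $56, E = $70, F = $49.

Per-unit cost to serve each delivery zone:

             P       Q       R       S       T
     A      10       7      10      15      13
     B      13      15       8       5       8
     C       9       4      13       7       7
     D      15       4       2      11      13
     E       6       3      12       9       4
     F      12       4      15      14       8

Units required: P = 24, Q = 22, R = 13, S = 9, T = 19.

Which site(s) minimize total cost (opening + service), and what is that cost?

Open D and E; minimum total cost 519.

For any fixed open set, each delivery zone goes to its cheapest open site; total = fixed + service.
{D, E}: P→E 6·24=144, Q→E 3·22=66, R→D 2·13=26, S→E 9·9=81, T→E 4·19=76. Service 393; fixed 126; total 519.
{B, D, E}: service 357 + fixed 198 = 555
{A, D, E}: P→E 6·24=144, Q→E 3·22=66, R→D 2·13=26, S→E 9·9=81, T→E 4·19=76. Service 393; fixed 170; total 563.
{A, B, C, D, E, F}: service 357 + fixed 361 = 718
No other subset beats 519.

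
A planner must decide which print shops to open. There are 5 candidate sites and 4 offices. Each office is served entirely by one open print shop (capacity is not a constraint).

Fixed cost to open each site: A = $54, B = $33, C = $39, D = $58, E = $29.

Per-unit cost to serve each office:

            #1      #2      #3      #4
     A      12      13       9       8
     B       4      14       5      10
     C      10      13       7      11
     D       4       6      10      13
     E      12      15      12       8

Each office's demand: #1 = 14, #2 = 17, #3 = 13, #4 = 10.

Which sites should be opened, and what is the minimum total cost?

For any fixed open set, each office goes to its cheapest open site; total = fixed + service.
{B, D}: #1→B 4·14=56, #2→D 6·17=102, #3→B 5·13=65, #4→B 10·10=100. Service 323; fixed 91; total 414.
{B, D, E}: service 303 + fixed 120 = 423
{A, B, D}: #1→B 4·14=56, #2→D 6·17=102, #3→B 5·13=65, #4→A 8·10=80. Service 303; fixed 145; total 448.
{A, B, C, D, E}: #1→B 4·14=56, #2→D 6·17=102, #3→B 5·13=65, #4→A 8·10=80. Service 303; fixed 213; total 516.
No other subset beats 414.

Open B and D; minimum total cost 414.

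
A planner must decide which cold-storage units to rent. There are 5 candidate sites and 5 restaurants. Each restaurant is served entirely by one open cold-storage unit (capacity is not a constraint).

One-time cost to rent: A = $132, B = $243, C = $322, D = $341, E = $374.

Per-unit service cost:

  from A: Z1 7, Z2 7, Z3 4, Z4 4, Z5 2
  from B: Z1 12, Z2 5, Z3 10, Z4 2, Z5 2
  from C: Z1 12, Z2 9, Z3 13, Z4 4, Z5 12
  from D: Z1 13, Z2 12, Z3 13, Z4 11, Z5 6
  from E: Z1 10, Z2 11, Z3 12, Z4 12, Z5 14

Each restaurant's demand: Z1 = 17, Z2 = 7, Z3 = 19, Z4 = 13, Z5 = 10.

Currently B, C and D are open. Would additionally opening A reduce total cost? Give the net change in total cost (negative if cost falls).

Yes — net change −67 (cost falls by 67).

Current service cost with {B, C, D}: 475.
Adding A: each restaurant re-picks its cheapest; new service cost 276, saving 199.
Extra fixed cost: 132. Net change = 132 − 199 = -67.
(Totals: 1381 → 1314.)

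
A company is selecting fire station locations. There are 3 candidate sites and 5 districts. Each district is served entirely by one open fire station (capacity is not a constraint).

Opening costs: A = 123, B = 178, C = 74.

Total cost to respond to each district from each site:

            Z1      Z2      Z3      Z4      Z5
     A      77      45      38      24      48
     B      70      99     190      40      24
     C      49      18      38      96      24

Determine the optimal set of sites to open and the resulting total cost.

For any fixed open set, each district goes to its cheapest open site; total = fixed + service.
{C}: Z1→C 49, Z2→C 18, Z3→C 38, Z4→C 96, Z5→C 24. Service 225; fixed 74; total 299.
{A, C}: Z1→C 49, Z2→C 18, Z3→A 38, Z4→A 24, Z5→C 24. Service 153; fixed 197; total 350.
{A}: service 232 + fixed 123 = 355
{A, B, C}: service 153 + fixed 375 = 528
(All 7 nonempty subsets were checked; C only is lowest.)

Open C only; minimum total cost 299.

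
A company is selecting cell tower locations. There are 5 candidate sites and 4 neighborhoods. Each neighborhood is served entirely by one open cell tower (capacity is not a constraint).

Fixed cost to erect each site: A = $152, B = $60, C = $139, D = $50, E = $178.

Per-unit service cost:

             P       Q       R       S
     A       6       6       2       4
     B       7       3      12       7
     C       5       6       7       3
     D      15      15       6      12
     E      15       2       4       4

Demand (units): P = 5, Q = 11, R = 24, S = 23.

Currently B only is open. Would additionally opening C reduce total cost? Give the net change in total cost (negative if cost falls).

Yes — net change −83 (cost falls by 83).

Current service cost with {B}: 517.
Adding C: each neighborhood re-picks its cheapest; new service cost 295, saving 222.
Extra fixed cost: 139. Net change = 139 − 222 = -83.
(Totals: 577 → 494.)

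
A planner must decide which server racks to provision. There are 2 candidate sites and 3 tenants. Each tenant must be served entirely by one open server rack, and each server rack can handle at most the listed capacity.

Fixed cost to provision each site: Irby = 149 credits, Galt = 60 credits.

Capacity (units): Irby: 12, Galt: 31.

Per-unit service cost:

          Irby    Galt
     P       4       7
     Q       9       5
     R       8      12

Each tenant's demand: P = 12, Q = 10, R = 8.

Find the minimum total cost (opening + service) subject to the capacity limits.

Minimum total cost: 290

Open {Galt}: P→Galt 7·12=84, Q→Galt 5·10=50, R→Galt 12·8=96.
Loads: Galt carries 30/31. Service 230; fixed 60; total 290.
Next best feasible plan costs 403.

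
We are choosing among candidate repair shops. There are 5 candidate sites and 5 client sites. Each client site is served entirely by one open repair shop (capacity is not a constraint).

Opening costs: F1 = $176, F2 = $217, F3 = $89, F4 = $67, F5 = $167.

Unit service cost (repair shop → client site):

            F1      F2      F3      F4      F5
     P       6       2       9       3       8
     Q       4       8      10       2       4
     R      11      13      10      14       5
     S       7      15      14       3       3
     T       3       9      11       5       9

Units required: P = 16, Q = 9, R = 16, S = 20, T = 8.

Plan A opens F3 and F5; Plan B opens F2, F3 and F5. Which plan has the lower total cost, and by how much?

Plan A is cheaper by 121.

Plan A: {F3, F5}: P→F5 8·16=128, Q→F5 4·9=36, R→F5 5·16=80, S→F5 3·20=60, T→F5 9·8=72. Service 376; fixed 256; total 632.
Plan B: {F2, F3, F5}: P→F2 2·16=32, Q→F5 4·9=36, R→F5 5·16=80, S→F5 3·20=60, T→F2 9·8=72. Service 280; fixed 473; total 753.
Difference: |632 − 753| = 121.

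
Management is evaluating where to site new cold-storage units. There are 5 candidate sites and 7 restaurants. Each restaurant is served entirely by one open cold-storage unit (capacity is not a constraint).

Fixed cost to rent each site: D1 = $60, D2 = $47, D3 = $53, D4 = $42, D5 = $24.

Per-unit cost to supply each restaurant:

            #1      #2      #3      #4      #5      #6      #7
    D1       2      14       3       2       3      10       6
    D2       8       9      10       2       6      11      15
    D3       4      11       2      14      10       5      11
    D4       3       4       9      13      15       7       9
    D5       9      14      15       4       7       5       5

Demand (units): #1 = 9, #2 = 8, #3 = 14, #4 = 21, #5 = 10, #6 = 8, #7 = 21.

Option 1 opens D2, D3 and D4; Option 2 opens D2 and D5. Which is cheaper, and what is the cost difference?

Option 1 is cheaper by 42.

Option 1: {D2, D3, D4}: #1→D4 3·9=27, #2→D4 4·8=32, #3→D3 2·14=28, #4→D2 2·21=42, #5→D2 6·10=60, #6→D3 5·8=40, #7→D4 9·21=189. Service 418; fixed 142; total 560.
Option 2: {D2, D5}: #1→D2 8·9=72, #2→D2 9·8=72, #3→D2 10·14=140, #4→D2 2·21=42, #5→D2 6·10=60, #6→D5 5·8=40, #7→D5 5·21=105. Service 531; fixed 71; total 602.
Difference: |560 − 602| = 42.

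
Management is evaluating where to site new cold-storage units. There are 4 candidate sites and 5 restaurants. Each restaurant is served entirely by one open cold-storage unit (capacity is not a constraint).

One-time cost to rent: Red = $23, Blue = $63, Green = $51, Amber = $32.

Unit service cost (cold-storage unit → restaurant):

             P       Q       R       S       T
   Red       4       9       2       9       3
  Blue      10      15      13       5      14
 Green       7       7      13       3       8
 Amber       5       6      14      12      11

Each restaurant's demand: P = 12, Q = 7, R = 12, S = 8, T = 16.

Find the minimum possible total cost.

Minimum total cost: 267

For any fixed open set, each restaurant goes to its cheapest open site; total = fixed + service.
{Red, Green}: P→Red 4·12=48, Q→Green 7·7=49, R→Red 2·12=24, S→Green 3·8=24, T→Red 3·16=48. Service 193; fixed 74; total 267.
{Red}: service 255 + fixed 23 = 278
{Red, Amber}: service 234 + fixed 55 = 289
{Red, Blue, Green, Amber}: P→Red 4·12=48, Q→Amber 6·7=42, R→Red 2·12=24, S→Green 3·8=24, T→Red 3·16=48. Service 186; fixed 169; total 355.
No other subset beats 267.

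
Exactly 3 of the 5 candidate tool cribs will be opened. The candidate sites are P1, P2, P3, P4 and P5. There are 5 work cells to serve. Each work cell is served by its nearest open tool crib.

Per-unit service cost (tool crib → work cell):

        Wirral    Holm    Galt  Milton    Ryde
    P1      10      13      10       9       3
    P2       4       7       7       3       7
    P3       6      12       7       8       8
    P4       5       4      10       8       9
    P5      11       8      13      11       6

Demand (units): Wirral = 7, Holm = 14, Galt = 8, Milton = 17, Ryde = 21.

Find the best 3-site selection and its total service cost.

Choose P1, P2 and P4; total service cost 254.

With exactly 3 open, each work cell uses its cheapest among the chosen.
{P1, P2, P4}: Wirral→P2 4·7=28, Holm→P4 4·14=56, Galt→P2 7·8=56, Milton→P2 3·17=51, Ryde→P1 3·21=63. Service cost 254.
{P1, P2, P3}: service cost 296
{P1, P2, P5}: service cost 296
Among all 10 size-3 choices, {P1, P2, P4} is lowest.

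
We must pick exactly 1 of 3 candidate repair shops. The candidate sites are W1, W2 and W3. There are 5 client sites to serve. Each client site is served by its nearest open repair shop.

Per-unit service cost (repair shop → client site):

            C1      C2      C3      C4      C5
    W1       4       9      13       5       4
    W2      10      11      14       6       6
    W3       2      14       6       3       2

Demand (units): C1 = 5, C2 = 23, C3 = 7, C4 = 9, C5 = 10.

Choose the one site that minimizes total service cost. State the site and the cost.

With exactly 1 open, each client site uses its cheapest among the chosen.
{W1}: C1→W1 4·5=20, C2→W1 9·23=207, C3→W1 13·7=91, C4→W1 5·9=45, C5→W1 4·10=40. Service cost 403.
{W3}: service cost 421
{W2}: service cost 515
Among all 3 size-1 choices, {W1} is lowest.

Choose W1 only; total service cost 403.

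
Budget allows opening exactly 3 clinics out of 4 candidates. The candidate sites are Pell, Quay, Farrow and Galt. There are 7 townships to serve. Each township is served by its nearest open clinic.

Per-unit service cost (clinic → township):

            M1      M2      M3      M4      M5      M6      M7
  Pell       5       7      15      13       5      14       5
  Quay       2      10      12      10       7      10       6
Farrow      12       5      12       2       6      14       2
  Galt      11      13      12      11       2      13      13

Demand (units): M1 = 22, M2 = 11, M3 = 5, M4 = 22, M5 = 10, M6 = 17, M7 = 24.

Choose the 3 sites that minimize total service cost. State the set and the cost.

With exactly 3 open, each township uses its cheapest among the chosen.
{Quay, Farrow, Galt}: M1→Quay 2·22=44, M2→Farrow 5·11=55, M3→Quay 12·5=60, M4→Farrow 2·22=44, M5→Galt 2·10=20, M6→Quay 10·17=170, M7→Farrow 2·24=48. Service cost 441.
{Pell, Quay, Farrow}: service cost 471
{Pell, Farrow, Galt}: service cost 558
Among all 4 size-3 choices, {Quay, Farrow, Galt} is lowest.

Choose Quay, Farrow and Galt; total service cost 441.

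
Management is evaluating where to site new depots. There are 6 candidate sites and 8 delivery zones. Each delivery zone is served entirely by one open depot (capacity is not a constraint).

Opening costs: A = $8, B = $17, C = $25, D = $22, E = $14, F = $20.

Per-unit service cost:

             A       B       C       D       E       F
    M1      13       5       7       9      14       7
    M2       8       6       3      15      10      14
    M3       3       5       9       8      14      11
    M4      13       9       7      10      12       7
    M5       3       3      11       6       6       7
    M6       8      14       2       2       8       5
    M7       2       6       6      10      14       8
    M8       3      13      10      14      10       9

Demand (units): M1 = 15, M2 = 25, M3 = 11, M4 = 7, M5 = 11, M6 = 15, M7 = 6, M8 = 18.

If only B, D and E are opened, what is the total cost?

Total cost: 675

Each delivery zone is assigned to its cheapest site among the open ones.
{B, D, E}: M1→B 5·15=75, M2→B 6·25=150, M3→B 5·11=55, M4→B 9·7=63, M5→B 3·11=33, M6→D 2·15=30, M7→B 6·6=36, M8→E 10·18=180. Service 622; fixed 53; total 675.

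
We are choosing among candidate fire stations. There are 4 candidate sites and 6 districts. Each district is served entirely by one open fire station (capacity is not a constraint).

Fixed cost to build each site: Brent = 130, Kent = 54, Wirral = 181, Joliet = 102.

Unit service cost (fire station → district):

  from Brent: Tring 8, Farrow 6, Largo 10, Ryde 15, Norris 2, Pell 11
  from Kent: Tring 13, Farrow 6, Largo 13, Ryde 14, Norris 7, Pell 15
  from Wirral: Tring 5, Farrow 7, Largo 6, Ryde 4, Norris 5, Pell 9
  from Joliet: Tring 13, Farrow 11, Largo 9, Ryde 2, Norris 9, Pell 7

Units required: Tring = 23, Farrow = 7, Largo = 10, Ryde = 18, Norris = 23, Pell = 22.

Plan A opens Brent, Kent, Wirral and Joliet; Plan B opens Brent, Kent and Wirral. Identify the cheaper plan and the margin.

Plan B is cheaper by 22.

Plan A: {Brent, Kent, Wirral, Joliet}: Tring→Wirral 5·23=115, Farrow→Brent 6·7=42, Largo→Wirral 6·10=60, Ryde→Joliet 2·18=36, Norris→Brent 2·23=46, Pell→Joliet 7·22=154. Service 453; fixed 467; total 920.
Plan B: {Brent, Kent, Wirral}: Tring→Wirral 5·23=115, Farrow→Brent 6·7=42, Largo→Wirral 6·10=60, Ryde→Wirral 4·18=72, Norris→Brent 2·23=46, Pell→Wirral 9·22=198. Service 533; fixed 365; total 898.
Difference: |920 − 898| = 22.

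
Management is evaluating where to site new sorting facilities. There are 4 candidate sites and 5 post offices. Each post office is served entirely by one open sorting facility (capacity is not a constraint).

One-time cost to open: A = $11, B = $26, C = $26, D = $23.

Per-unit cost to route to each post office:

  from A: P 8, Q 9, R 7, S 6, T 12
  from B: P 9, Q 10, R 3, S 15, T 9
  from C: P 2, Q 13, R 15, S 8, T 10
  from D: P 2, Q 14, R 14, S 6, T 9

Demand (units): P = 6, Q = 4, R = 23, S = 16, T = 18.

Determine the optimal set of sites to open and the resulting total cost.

For any fixed open set, each post office goes to its cheapest open site; total = fixed + service.
{B, D}: P→D 2·6=12, Q→B 10·4=40, R→B 3·23=69, S→D 6·16=96, T→B 9·18=162. Service 379; fixed 49; total 428.
{A, B, D}: P→D 2·6=12, Q→A 9·4=36, R→B 3·23=69, S→A 6·16=96, T→B 9·18=162. Service 375; fixed 60; total 435.
{A, B, C}: service 375 + fixed 63 = 438
{A, B, C, D}: service 375 + fixed 86 = 461
No other subset beats 428.

Open B and D; minimum total cost 428.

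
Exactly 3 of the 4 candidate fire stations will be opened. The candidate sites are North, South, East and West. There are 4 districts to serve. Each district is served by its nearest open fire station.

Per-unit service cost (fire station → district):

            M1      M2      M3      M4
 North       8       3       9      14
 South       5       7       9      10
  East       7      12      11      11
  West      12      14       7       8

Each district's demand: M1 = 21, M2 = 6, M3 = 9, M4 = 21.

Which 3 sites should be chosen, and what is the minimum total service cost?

With exactly 3 open, each district uses its cheapest among the chosen.
{North, South, West}: M1→South 5·21=105, M2→North 3·6=18, M3→West 7·9=63, M4→West 8·21=168. Service cost 354.
{South, East, West}: service cost 378
{North, East, West}: service cost 396
Among all 4 size-3 choices, {North, South, West} is lowest.

Choose North, South and West; total service cost 354.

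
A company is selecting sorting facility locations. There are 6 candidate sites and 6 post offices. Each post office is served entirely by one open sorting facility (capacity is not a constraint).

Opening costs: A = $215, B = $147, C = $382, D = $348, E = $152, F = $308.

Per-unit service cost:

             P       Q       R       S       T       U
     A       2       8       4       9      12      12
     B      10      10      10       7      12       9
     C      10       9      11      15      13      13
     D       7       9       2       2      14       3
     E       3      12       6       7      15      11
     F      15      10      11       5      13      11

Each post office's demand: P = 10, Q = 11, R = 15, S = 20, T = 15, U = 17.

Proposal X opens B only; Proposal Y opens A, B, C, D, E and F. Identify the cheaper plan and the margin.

Proposal X is cheaper by 981.

Proposal X: {B}: P→B 10·10=100, Q→B 10·11=110, R→B 10·15=150, S→B 7·20=140, T→B 12·15=180, U→B 9·17=153. Service 833; fixed 147; total 980.
Proposal Y: {A, B, C, D, E, F}: P→A 2·10=20, Q→A 8·11=88, R→D 2·15=30, S→D 2·20=40, T→A 12·15=180, U→D 3·17=51. Service 409; fixed 1552; total 1961.
Difference: |980 − 1961| = 981.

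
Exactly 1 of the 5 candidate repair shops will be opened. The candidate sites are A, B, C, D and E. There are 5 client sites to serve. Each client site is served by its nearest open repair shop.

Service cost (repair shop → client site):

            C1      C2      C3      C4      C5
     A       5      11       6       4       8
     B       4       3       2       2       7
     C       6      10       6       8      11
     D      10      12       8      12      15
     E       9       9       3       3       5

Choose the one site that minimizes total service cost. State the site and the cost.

Choose B only; total service cost 18.

With exactly 1 open, each client site uses its cheapest among the chosen.
{B}: C1→B 4, C2→B 3, C3→B 2, C4→B 2, C5→B 7. Service cost 18.
{E}: service cost 29
{A}: service cost 34
Among all 5 size-1 choices, {B} is lowest.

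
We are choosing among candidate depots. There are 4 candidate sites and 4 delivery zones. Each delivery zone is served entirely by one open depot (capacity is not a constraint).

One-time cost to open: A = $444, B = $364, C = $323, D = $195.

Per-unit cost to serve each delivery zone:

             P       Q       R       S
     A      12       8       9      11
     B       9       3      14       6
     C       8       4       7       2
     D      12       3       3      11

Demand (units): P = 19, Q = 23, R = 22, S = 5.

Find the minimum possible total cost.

For any fixed open set, each delivery zone goes to its cheapest open site; total = fixed + service.
{D}: P→D 12·19=228, Q→D 3·23=69, R→D 3·22=66, S→D 11·5=55. Service 418; fixed 195; total 613.
{C}: service 408 + fixed 323 = 731
{C, D}: service 297 + fixed 518 = 815
{A, B, C, D}: service 297 + fixed 1326 = 1623
(All 15 nonempty subsets were checked; D only is lowest.)

Minimum total cost: 613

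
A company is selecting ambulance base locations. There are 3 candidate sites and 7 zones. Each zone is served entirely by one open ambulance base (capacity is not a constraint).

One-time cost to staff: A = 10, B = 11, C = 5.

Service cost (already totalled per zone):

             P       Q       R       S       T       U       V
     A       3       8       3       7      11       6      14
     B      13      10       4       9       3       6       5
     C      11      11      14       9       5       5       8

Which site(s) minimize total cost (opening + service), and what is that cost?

For any fixed open set, each zone goes to its cheapest open site; total = fixed + service.
{A, C}: P→A 3, Q→A 8, R→A 3, S→A 7, T→C 5, U→C 5, V→C 8. Service 39; fixed 15; total 54.
{A, B}: P→A 3, Q→A 8, R→A 3, S→A 7, T→B 3, U→A 6, V→B 5. Service 35; fixed 21; total 56.
{A, B, C}: service 34 + fixed 26 = 60
{C}: service 63 + fixed 5 = 68
No other subset beats 54.

Open A and C; minimum total cost 54.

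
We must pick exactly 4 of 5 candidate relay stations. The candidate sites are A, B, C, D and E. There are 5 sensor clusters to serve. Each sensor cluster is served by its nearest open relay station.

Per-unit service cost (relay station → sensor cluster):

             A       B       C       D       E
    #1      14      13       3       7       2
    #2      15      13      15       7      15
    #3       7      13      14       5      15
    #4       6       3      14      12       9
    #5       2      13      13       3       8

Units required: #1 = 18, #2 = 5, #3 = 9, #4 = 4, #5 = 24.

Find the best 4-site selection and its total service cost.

With exactly 4 open, each sensor cluster uses its cheapest among the chosen.
{A, B, D, E}: #1→E 2·18=36, #2→D 7·5=35, #3→D 5·9=45, #4→B 3·4=12, #5→A 2·24=48. Service cost 176.
{A, C, D, E}: service cost 188
{A, B, C, D}: service cost 194
Among all 5 size-4 choices, {A, B, D, E} is lowest.

Choose A, B, D and E; total service cost 176.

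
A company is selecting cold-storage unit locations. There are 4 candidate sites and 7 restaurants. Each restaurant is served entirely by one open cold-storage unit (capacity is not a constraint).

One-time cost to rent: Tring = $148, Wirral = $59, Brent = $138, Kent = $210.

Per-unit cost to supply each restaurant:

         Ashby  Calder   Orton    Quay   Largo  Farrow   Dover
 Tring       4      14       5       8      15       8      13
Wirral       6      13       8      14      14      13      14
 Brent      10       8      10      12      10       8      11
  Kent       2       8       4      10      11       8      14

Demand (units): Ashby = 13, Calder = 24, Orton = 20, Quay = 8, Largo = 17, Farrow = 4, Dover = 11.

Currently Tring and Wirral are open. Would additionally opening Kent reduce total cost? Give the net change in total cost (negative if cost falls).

Yes — net change −7 (cost falls by 7).

Current service cost with {Tring, Wirral}: 941.
Adding Kent: each restaurant re-picks its cheapest; new service cost 724, saving 217.
Extra fixed cost: 210. Net change = 210 − 217 = -7.
(Totals: 1148 → 1141.)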